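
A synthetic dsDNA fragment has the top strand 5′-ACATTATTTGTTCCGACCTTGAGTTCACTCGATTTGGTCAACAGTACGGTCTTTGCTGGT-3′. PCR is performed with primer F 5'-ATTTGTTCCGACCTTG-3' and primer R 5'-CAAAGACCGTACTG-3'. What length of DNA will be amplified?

50 bp

The forward primer matches the template at positions 6–21.
Taking the reverse complement of CAAAGACCGTACTG gives CAGTACGGTCTTTG, found at positions 42–55 on the template; the primer anneals here to the top strand with its 3' end pointing upstream.
The product runs from position 6 to position 55, so its length is 55 − 6 + 1 = 50 bp.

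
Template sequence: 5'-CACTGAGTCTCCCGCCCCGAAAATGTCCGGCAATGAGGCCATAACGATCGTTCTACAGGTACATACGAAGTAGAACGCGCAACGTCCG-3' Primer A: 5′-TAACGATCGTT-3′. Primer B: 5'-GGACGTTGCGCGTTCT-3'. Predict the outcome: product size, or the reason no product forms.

Yes — a 46 bp product.

Primer A (TAACGATCGTT) matches the top strand at positions 42–52; it acts as a forward primer.
Primer B's reverse complement is AGAACGCGCAACGTCC, matching the top strand at positions 72–87; it acts as a reverse primer.
The 3' ends face each other across positions 42–87, giving a 46 bp product.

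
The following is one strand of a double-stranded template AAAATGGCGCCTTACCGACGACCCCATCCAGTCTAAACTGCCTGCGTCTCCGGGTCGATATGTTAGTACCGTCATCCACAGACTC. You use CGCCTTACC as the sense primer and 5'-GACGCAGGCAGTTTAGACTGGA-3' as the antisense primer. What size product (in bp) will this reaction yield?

41 bp

Forward primer CGCCTTACC is found on the top strand at positions 8–16.
Taking the reverse complement of GACGCAGGCAGTTTAGACTGGA gives TCCAGTCTAAACTGCCTGCGTC, found at positions 27–48 on the template; the primer anneals here to the top strand with its 3' end pointing upstream.
The product runs from position 8 to position 48, so its length is 48 − 8 + 1 = 41 bp.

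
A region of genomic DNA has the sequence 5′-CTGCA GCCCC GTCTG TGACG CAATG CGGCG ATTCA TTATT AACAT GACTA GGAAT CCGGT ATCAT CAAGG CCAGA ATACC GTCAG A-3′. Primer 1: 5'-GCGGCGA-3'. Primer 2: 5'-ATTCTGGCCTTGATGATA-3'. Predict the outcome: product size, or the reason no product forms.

Yes — a 53 bp product.

Primer 1 (GCGGCGA) matches the top strand at positions 25–31; it acts as a forward primer.
Primer 2's reverse complement is TATCATCAAGGCCAGAAT, matching the top strand at positions 60–77; it acts as a reverse primer.
The 3' ends face each other across positions 25–77, giving a 53 bp product.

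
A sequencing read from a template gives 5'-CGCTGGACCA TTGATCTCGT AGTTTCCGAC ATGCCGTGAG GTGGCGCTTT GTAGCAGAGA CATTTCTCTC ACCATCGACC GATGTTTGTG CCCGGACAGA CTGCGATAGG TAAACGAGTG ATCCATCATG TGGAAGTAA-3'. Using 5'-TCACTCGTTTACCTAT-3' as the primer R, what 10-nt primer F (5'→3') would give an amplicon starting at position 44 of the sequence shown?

The reverse primer's reverse complement ATAGGTAAACGAGTGA matches the template at positions 106–121; the product starts at position 44.
The forward primer is identical to the top strand over positions 44–53: GCGCTTTGTA.

5'-GCGCTTTGTA-3'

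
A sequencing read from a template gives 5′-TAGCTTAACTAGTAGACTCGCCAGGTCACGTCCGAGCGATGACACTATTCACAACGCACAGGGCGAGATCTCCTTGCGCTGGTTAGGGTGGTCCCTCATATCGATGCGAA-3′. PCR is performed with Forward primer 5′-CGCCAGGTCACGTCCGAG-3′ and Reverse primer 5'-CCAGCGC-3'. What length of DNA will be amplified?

64 bp

Forward primer CGCCAGGTCACGTCCGAG is found on the top strand at positions 19–36.
Reverse complement of the reverse primer: GCGCTGG. This occurs on the top strand at positions 76–82.
The product runs from position 19 to position 82, so its length is 82 − 19 + 1 = 64 bp.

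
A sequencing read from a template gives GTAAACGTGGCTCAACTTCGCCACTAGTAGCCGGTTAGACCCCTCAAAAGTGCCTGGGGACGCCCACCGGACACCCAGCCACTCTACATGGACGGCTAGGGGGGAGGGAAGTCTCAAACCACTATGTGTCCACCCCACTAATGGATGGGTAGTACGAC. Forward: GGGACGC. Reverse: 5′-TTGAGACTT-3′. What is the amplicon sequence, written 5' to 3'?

5'-GGGACGCCCACCGGACACCCAGCCACTCTACATGGACGGCTAGGGGGGAGGGAAGTCTCAA-3'

Forward primer GGGACGC is found on the top strand at positions 57–63.
Taking the reverse complement of TTGAGACTT gives AAGTCTCAA, found at positions 109–117 on the template; the primer anneals here to the top strand with its 3' end pointing upstream.
The product is the template from position 57 through 117 (61 bp).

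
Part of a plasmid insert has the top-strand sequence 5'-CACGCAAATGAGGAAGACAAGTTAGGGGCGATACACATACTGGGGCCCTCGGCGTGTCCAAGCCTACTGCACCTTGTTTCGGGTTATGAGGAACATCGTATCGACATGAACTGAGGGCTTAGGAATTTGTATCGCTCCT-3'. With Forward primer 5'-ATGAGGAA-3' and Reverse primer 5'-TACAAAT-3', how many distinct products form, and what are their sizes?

Two products: 124 bp, 46 bp

The forward primer ATGAGGAA matches the top strand at positions 8–15, 86–93.
The reverse primer's reverse complement is ATTTGTA, matching at positions 125–131.
Each forward site pairs with the reverse site to give a product ending at position 131: sizes 124, 46 bp.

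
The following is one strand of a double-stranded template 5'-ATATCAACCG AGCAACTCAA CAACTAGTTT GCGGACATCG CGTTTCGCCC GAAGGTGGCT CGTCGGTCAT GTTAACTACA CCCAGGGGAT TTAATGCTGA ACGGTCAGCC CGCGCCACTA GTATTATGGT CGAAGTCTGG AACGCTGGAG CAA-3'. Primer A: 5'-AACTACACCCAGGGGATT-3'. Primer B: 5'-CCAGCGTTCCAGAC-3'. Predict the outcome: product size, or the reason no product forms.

Primer A (AACTACACCCAGGGGATT) matches the top strand at positions 74–91; it acts as a forward primer.
Primer B's reverse complement is GTCTGGAACGCTGG, matching the top strand at positions 135–148; it acts as a reverse primer.
The 3' ends face each other across positions 74–148, giving a 75 bp product.

Yes — a 75 bp product.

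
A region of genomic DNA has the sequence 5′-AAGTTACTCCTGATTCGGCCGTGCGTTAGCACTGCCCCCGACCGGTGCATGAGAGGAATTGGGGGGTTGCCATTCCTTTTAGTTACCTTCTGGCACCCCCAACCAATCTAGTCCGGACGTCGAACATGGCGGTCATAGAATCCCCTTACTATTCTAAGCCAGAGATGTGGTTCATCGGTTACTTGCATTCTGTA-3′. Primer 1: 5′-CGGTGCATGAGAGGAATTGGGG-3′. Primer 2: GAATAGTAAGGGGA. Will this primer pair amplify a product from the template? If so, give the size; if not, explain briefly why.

Yes — a 112 bp product.

Primer 1 (CGGTGCATGAGAGGAATTGGGG) matches the top strand at positions 43–64; it acts as a forward primer.
Primer 2's reverse complement is TCCCCTTACTATTC, matching the top strand at positions 141–154; it acts as a reverse primer.
The 3' ends face each other across positions 43–154, giving a 112 bp product.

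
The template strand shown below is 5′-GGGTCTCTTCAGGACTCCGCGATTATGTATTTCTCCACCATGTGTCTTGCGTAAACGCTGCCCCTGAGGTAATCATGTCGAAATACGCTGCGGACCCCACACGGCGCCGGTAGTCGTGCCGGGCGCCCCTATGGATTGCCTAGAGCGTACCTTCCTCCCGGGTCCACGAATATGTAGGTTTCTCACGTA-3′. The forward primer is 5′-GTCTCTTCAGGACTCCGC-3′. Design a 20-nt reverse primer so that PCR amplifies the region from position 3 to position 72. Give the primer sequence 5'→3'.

The product's 3' end on the top strand is position 72.
The reverse primer anneals to the top strand over positions 53–72, i.e. to AAACGCTGCCCCTGAGGTAA.
Its sequence written 5'→3' is the reverse complement: TTACCTCAGGGGCAGCGTTT.

5'-TTACCTCAGGGGCAGCGTTT-3'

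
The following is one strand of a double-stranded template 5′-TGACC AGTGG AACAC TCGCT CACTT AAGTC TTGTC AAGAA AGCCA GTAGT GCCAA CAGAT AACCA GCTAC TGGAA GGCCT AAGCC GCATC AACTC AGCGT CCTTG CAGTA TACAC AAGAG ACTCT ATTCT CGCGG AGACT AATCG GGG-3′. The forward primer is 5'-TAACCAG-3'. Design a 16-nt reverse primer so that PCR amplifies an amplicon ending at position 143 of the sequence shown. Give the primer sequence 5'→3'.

5'-ATTAGTCTCCGCGAGA-3'

The forward primer binds at positions 60–66; the product's 3' end on the top strand is position 143.
The reverse primer anneals to the top strand over positions 128–143, i.e. to TCTCGCGGAGACTAAT.
Its sequence written 5'→3' is the reverse complement: ATTAGTCTCCGCGAGA.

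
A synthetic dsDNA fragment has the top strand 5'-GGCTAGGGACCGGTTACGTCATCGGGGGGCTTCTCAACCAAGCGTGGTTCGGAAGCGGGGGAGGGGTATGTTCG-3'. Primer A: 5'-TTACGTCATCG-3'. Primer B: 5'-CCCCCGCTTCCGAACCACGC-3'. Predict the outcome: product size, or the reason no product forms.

Primer A (TTACGTCATCG) matches the top strand at positions 14–24; it acts as a forward primer.
Primer B's reverse complement is GCGTGGTTCGGAAGCGGGGG, matching the top strand at positions 42–61; it acts as a reverse primer.
The 3' ends face each other across positions 14–61, giving a 48 bp product.

Yes — a 48 bp product.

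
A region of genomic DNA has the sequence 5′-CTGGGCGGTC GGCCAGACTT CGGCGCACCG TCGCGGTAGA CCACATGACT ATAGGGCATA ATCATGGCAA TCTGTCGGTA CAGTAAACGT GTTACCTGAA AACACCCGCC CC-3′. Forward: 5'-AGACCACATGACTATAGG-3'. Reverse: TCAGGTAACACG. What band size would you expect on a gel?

62 bp

Forward primer AGACCACATGACTATAGG is found on the top strand at positions 38–55.
The reverse primer's reverse complement is CGTGTTACCTGA, which matches the template at positions 88–99.
Product length = (reverse-primer end) − (forward-primer start) + 1 = 99 − 38 + 1 = 62 bp.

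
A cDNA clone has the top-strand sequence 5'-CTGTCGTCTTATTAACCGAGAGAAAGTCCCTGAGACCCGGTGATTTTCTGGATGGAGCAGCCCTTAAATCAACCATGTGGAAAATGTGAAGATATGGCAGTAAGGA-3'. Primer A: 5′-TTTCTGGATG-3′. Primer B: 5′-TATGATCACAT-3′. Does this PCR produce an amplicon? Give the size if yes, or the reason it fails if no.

No product — primer B has no binding site in the template.

Primer B (TATGATCACAT) does not match the top strand, and its reverse complement ATGTGATCATA does not match either.
With no annealing site for primer B, no amplification occurs.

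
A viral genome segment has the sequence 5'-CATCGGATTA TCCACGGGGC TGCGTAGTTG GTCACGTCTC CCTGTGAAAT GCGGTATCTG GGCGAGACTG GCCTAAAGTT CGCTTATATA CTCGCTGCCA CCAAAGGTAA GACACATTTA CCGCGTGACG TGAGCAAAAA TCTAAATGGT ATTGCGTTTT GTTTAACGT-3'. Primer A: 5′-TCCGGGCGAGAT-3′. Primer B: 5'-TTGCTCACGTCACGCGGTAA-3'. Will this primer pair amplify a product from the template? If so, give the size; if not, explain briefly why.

Primer A (TCCGGGCGAGAT) does not match the top strand, and its reverse complement ATCTCGCCCGGA does not match either.
With no annealing site for primer A, no amplification occurs.

No product — primer A has no binding site in the template.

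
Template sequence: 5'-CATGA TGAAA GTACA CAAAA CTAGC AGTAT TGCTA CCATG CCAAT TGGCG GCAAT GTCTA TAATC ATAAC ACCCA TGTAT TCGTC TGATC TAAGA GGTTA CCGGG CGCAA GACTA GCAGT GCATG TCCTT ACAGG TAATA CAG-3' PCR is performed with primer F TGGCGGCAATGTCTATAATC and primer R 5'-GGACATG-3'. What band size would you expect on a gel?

83 bp

The forward primer matches the template at positions 46–65.
Taking the reverse complement of GGACATG gives CATGTCC, found at positions 122–128 on the template; the primer anneals here to the top strand with its 3' end pointing upstream.
Product length = (reverse-primer end) − (forward-primer start) + 1 = 128 − 46 + 1 = 83 bp.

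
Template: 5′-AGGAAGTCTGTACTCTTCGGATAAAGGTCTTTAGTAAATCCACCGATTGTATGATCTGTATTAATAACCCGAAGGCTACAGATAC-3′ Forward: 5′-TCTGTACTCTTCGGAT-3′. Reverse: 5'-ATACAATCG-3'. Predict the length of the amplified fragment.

46 bp

Scanning the template, TCTGTACTCTTCGGAT occurs at positions 7–22; this primer anneals to the bottom strand there with its 3' end pointing downstream.
Reverse complement of the reverse primer: CGATTGTAT. This occurs on the top strand at positions 44–52.
Amplicon spans positions 7–52: 46 bp.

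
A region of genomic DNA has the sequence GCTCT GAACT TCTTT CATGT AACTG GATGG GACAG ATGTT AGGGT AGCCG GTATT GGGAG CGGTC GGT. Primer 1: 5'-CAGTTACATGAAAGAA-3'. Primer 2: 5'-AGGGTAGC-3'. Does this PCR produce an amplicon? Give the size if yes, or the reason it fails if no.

No product — the primers' 3' ends point away from each other.

Primer 1 (CAGTTACATGAAAGAA) has reverse complement TTCTTTCATGTAACTG, which matches the top strand at positions 10–25; primer 1 anneals to the top strand there with its 3' end pointing upstream toward position 10.
Primer 2 (AGGGTAGC) matches the top strand directly at positions 41–48; it anneals to the bottom strand with its 3' end pointing downstream toward position 48.
The 3' ends diverge (primer 1 extends toward position 1, primer 2 toward position 68), so the primers never converge on a shared product.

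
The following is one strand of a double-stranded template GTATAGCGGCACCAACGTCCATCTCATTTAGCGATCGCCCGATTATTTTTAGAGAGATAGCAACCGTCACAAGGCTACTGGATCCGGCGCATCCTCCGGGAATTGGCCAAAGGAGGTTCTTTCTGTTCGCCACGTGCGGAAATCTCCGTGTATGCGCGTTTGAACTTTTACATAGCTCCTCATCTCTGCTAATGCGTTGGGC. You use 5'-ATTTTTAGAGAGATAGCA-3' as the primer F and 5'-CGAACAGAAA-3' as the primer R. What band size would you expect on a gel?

85 bp

The forward primer matches the template at positions 45–62.
Reverse complement of the reverse primer: TTTCTGTTCG. This occurs on the top strand at positions 120–129.
Product length = (reverse-primer end) − (forward-primer start) + 1 = 129 − 45 + 1 = 85 bp.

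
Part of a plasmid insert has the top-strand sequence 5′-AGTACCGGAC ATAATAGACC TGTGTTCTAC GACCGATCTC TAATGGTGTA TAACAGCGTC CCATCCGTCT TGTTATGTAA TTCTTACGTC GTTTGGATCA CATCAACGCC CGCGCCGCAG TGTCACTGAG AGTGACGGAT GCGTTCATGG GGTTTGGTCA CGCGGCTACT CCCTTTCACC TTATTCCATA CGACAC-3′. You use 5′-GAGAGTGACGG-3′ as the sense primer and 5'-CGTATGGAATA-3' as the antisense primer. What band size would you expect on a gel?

65 bp

Forward primer GAGAGTGACGG is found on the top strand at positions 128–138.
The reverse primer's reverse complement is TATTCCATACG, which matches the template at positions 182–192.
The product runs from position 128 to position 192, so its length is 192 − 128 + 1 = 65 bp.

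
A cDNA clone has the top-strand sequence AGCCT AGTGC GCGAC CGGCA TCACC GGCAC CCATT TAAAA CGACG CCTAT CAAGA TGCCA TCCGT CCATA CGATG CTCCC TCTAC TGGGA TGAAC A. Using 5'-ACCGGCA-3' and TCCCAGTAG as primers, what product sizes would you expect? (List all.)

77 bp, 68 bp

The forward primer ACCGGCA matches the top strand at positions 14–20, 23–29.
The reverse primer's reverse complement is CTACTGGGA, matching at positions 82–90.
Each forward site pairs with the reverse site to give a product ending at position 90: sizes 77, 68 bp.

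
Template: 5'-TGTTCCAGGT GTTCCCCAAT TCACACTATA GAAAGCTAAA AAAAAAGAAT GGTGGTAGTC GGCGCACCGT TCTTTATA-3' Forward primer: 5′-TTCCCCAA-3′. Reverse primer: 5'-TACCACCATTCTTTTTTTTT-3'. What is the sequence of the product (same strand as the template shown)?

5'-TTCCCCAATTCACACTATAGAAAGCTAAAAAAAAAGAATGGTGGTA-3'

Scanning the template, TTCCCCAA occurs at positions 12–19; this primer anneals to the bottom strand there with its 3' end pointing downstream.
The reverse primer's reverse complement is AAAAAAAAAGAATGGTGGTA, which matches the template at positions 38–57.
The product is the template from position 12 through 57 (46 bp).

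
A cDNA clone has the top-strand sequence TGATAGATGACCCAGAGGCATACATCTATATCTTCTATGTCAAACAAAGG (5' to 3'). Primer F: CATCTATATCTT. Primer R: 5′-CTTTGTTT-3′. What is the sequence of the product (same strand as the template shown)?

Forward primer CATCTATATCTT is found on the top strand at positions 23–34.
The reverse primer's reverse complement is AAACAAAG, which matches the template at positions 42–49.
The product is the template from position 23 through 49 (27 bp).

5'-CATCTATATCTTCTATGTCAAACAAAG-3'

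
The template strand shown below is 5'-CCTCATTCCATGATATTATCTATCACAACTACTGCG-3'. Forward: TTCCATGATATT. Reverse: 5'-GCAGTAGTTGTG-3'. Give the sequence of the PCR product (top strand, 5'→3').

The forward primer matches the template at positions 6–17.
Reverse complement of the reverse primer: CACAACTACTGC. This occurs on the top strand at positions 24–35.
The product is the template from position 6 through 35 (30 bp).

5'-TTCCATGATATTATCTATCACAACTACTGC-3'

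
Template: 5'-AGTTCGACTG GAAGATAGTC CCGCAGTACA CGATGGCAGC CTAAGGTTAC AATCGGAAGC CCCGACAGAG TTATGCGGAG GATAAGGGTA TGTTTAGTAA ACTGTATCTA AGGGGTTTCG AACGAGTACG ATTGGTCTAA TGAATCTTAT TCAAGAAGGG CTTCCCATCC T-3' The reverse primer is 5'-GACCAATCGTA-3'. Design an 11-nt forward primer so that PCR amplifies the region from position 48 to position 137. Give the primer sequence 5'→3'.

5'-TACAATCGGAA-3'

The reverse primer's reverse complement TACGATTGGTC matches the template at positions 127–137; the product starts at position 48.
The forward primer is identical to the top strand over positions 48–58: TACAATCGGAA.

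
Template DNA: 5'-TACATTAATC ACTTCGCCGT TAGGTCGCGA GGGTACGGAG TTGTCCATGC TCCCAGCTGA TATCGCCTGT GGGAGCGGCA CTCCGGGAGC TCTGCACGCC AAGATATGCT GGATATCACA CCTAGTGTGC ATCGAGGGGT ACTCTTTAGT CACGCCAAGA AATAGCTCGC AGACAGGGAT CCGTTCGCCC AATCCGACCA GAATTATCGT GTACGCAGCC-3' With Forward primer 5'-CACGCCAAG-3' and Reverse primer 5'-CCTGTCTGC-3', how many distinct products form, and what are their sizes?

Two products: 83 bp, 27 bp

The forward primer CACGCCAAG matches the top strand at positions 95–103, 151–159.
The reverse primer's reverse complement is GCAGACAGG, matching at positions 169–177.
Each forward site pairs with the reverse site to give a product ending at position 177: sizes 83, 27 bp.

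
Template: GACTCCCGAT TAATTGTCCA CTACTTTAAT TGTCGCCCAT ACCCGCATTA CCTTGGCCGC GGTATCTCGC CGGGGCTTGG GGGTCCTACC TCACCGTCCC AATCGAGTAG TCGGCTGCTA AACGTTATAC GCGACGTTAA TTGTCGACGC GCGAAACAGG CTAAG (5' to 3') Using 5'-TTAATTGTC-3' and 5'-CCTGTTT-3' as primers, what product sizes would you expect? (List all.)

The forward primer TTAATTGTC matches the top strand at positions 10–18, 26–34, 137–145.
The reverse primer's reverse complement is AAACAGG, matching at positions 154–160.
Each forward site pairs with the reverse site to give a product ending at position 160: sizes 151, 135, 24 bp.

151 bp, 135 bp, 24 bp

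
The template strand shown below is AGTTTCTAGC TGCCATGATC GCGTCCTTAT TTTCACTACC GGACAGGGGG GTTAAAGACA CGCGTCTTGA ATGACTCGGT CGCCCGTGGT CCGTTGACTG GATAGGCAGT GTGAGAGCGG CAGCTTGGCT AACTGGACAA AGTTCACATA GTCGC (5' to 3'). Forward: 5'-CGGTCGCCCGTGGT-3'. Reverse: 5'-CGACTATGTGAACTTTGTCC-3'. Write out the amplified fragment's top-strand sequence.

5'-CGGTCGCCCGTGGTCCGTTGACTGGATAGGCAGTGTGAGAGCGGCAGCTTGGCTAACTGGACAAAGTTCACATAGTCG-3'

Forward primer CGGTCGCCCGTGGT is found on the top strand at positions 77–90.
Reverse complement of the reverse primer: GGACAAAGTTCACATAGTCG. This occurs on the top strand at positions 135–154.
The product is the template from position 77 through 154 (78 bp).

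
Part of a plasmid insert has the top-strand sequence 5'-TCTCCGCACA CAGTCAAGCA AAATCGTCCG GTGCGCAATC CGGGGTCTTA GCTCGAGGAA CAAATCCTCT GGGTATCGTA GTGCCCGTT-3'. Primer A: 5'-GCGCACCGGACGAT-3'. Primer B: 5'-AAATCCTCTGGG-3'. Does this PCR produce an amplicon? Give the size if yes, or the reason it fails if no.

Primer A (GCGCACCGGACGAT) has reverse complement ATCGTCCGGTGCGC, which matches the top strand at positions 23–36; primer A anneals to the top strand there with its 3' end pointing upstream toward position 23.
Primer B (AAATCCTCTGGG) matches the top strand directly at positions 62–73; it anneals to the bottom strand with its 3' end pointing downstream toward position 73.
The 3' ends diverge (primer A extends toward position 1, primer B toward position 89), so the primers never converge on a shared product.

No product — the primers' 3' ends point away from each other.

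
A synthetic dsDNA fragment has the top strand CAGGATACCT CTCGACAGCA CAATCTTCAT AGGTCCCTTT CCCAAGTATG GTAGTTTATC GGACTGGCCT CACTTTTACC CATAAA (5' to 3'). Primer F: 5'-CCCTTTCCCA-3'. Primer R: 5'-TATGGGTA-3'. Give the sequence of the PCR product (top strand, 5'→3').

Forward primer CCCTTTCCCA is found on the top strand at positions 35–44.
Taking the reverse complement of TATGGGTA gives TACCCATA, found at positions 77–84 on the template; the primer anneals here to the top strand with its 3' end pointing upstream.
The product is the template from position 35 through 84 (50 bp).

5'-CCCTTTCCCAAGTATGGTAGTTTATCGGACTGGCCTCACTTTTACCCATA-3'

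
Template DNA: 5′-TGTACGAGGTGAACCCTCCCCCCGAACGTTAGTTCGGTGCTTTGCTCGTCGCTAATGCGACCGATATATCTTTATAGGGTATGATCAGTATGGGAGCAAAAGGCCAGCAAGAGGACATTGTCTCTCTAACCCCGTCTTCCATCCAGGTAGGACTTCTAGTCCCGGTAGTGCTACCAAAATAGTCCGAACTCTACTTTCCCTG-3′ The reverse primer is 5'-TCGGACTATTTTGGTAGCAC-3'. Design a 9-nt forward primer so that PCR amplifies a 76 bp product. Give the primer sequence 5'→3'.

The reverse primer's reverse complement GTGCTACCAAAATAGTCCGA matches the template at positions 168–187, so the product ends at position 187.
A 76 bp product then starts at position 187 − 76 + 1 = 112.
The forward primer is identical to the top strand there: AGGACATTG.

5'-AGGACATTG-3'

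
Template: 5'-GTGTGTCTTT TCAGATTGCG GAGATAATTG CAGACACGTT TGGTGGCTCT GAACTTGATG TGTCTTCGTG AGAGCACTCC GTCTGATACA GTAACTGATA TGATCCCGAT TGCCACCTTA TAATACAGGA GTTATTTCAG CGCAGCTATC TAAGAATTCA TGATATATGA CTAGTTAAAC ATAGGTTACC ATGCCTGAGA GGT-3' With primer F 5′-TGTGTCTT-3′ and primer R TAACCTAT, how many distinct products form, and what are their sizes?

The forward primer TGTGTCTT matches the top strand at positions 2–9, 59–66.
The reverse primer's reverse complement is ATAGGTTA, matching at positions 181–188.
Each forward site pairs with the reverse site to give a product ending at position 188: sizes 187, 130 bp.

Two products: 187 bp, 130 bp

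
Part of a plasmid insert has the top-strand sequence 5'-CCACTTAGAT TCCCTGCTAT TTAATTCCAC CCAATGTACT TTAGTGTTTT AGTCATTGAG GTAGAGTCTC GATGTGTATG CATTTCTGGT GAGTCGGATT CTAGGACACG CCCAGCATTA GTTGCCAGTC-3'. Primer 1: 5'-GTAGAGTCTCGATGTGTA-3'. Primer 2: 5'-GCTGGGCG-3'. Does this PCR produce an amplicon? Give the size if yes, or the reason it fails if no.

Primer 1 (GTAGAGTCTCGATGTGTA) matches the top strand at positions 61–78; it acts as a forward primer.
Primer 2's reverse complement is CGCCCAGC, matching the top strand at positions 109–116; it acts as a reverse primer.
The 3' ends face each other across positions 61–116, giving a 56 bp product.

Yes — a 56 bp product.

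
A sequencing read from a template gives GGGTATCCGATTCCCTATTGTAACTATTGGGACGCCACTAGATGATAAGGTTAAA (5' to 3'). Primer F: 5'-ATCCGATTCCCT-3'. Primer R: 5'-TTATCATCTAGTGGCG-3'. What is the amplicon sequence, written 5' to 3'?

5'-ATCCGATTCCCTATTGTAACTATTGGGACGCCACTAGATGATAA-3'

Forward primer ATCCGATTCCCT is found on the top strand at positions 5–16.
Taking the reverse complement of TTATCATCTAGTGGCG gives CGCCACTAGATGATAA, found at positions 33–48 on the template; the primer anneals here to the top strand with its 3' end pointing upstream.
The product is the template from position 5 through 48 (44 bp).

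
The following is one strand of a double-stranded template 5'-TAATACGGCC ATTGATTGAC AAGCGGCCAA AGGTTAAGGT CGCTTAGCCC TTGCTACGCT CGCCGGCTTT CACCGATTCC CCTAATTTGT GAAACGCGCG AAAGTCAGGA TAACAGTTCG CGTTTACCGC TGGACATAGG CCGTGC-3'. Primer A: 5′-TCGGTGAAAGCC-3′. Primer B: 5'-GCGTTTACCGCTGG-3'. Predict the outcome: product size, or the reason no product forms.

Primer A (TCGGTGAAAGCC) has reverse complement GGCTTTCACCGA, which matches the top strand at positions 65–76; primer A anneals to the top strand there with its 3' end pointing upstream toward position 65.
Primer B (GCGTTTACCGCTGG) matches the top strand directly at positions 120–133; it anneals to the bottom strand with its 3' end pointing downstream toward position 133.
The 3' ends diverge (primer A extends toward position 1, primer B toward position 146), so the primers never converge on a shared product.

No product — the primers' 3' ends point away from each other.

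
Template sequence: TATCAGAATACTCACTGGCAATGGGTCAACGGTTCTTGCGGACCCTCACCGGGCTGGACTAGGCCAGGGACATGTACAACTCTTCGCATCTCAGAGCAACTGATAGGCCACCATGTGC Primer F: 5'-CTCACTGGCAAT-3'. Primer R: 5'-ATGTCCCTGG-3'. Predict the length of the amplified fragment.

63 bp

The forward primer matches the template at positions 11–22.
Taking the reverse complement of ATGTCCCTGG gives CCAGGGACAT, found at positions 64–73 on the template; the primer anneals here to the top strand with its 3' end pointing upstream.
The product runs from position 11 to position 73, so its length is 73 − 11 + 1 = 63 bp.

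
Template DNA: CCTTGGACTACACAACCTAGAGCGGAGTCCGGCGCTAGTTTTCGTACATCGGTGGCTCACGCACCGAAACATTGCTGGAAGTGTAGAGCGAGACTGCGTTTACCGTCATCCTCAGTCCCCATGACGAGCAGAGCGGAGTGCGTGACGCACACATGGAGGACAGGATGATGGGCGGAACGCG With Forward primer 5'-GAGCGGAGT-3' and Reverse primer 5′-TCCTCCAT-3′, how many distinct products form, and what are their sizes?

The forward primer GAGCGGAGT matches the top strand at positions 20–28, 131–139.
The reverse primer's reverse complement is ATGGAGGA, matching at positions 153–160.
Each forward site pairs with the reverse site to give a product ending at position 160: sizes 141, 30 bp.

Two products: 141 bp, 30 bp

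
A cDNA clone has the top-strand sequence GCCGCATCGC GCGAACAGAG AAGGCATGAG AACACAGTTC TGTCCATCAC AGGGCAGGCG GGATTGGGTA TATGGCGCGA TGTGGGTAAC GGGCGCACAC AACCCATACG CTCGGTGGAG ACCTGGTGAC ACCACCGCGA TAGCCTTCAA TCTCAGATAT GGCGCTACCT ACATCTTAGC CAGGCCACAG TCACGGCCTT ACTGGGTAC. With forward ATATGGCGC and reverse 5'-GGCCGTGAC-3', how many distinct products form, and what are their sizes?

Two products: 129 bp, 42 bp

The forward primer ATATGGCGC matches the top strand at positions 70–78, 157–165.
The reverse primer's reverse complement is GTCACGGCC, matching at positions 190–198.
Each forward site pairs with the reverse site to give a product ending at position 198: sizes 129, 42 bp.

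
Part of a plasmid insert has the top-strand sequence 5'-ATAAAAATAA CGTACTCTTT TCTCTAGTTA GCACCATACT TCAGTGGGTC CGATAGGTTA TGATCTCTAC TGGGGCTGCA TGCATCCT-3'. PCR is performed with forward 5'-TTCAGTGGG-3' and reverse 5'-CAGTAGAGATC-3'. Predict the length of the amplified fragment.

33 bp

The forward primer matches the template at positions 40–48.
The reverse primer's reverse complement is GATCTCTACTG, which matches the template at positions 62–72.
Amplicon spans positions 40–72: 33 bp.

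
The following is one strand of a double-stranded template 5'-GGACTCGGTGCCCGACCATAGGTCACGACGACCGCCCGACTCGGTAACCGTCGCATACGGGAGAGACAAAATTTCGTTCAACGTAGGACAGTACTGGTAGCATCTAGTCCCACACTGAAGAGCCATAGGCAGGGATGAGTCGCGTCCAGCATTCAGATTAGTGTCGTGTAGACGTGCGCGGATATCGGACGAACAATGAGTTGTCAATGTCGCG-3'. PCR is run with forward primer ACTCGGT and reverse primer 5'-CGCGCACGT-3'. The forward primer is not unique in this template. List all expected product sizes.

178 bp, 142 bp

The forward primer ACTCGGT matches the top strand at positions 3–9, 39–45.
The reverse primer's reverse complement is ACGTGCGCG, matching at positions 172–180.
Each forward site pairs with the reverse site to give a product ending at position 180: sizes 178, 142 bp.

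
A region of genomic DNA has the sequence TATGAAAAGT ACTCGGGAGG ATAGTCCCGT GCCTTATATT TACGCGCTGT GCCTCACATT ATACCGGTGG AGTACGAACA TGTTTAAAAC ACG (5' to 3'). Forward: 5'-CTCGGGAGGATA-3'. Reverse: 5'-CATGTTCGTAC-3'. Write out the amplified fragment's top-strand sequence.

5'-CTCGGGAGGATAGTCCCGTGCCTTATATTTACGCGCTGTGCCTCACATTATACCGGTGGAGTACGAACATG-3'

Forward primer CTCGGGAGGATA is found on the top strand at positions 12–23.
Reverse complement of the reverse primer: GTACGAACATG. This occurs on the top strand at positions 72–82.
The product is the template from position 12 through 82 (71 bp).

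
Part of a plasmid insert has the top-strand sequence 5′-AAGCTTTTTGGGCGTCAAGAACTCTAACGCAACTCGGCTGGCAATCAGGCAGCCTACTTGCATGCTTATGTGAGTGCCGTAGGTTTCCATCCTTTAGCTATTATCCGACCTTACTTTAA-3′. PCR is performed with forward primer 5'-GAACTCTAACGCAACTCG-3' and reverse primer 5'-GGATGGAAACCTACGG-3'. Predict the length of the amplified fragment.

The forward primer matches the template at positions 19–36.
Taking the reverse complement of GGATGGAAACCTACGG gives CCGTAGGTTTCCATCC, found at positions 77–92 on the template; the primer anneals here to the top strand with its 3' end pointing upstream.
The product runs from position 19 to position 92, so its length is 92 − 19 + 1 = 74 bp.

74 bp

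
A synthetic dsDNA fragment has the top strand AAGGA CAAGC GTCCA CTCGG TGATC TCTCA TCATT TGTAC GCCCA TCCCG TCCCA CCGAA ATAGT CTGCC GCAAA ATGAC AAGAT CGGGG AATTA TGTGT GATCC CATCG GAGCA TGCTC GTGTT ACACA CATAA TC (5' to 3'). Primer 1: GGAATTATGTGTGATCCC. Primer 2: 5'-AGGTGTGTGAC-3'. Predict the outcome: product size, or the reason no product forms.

Primer 2 (AGGTGTGTGAC) does not match the top strand, and its reverse complement GTCACACACCT does not match either.
With no annealing site for primer 2, no amplification occurs.

No product — primer 2 has no binding site in the template.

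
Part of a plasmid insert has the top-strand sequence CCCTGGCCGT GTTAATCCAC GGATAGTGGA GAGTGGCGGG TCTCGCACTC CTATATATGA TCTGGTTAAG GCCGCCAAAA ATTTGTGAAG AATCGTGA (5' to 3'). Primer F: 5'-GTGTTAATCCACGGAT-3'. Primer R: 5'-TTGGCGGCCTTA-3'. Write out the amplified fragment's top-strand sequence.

5'-GTGTTAATCCACGGATAGTGGAGAGTGGCGGGTCTCGCACTCCTATATATGATCTGGTTAAGGCCGCCAA-3'

The forward primer matches the template at positions 9–24.
Taking the reverse complement of TTGGCGGCCTTA gives TAAGGCCGCCAA, found at positions 67–78 on the template; the primer anneals here to the top strand with its 3' end pointing upstream.
The product is the template from position 9 through 78 (70 bp).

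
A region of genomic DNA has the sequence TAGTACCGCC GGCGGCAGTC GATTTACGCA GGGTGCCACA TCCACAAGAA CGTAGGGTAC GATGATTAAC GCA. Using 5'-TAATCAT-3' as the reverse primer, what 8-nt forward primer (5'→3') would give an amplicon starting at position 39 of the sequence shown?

The reverse primer's reverse complement ATGATTA matches the template at positions 62–68; the product starts at position 39.
The forward primer is identical to the top strand over positions 39–46: CATCCACA.

5'-CATCCACA-3'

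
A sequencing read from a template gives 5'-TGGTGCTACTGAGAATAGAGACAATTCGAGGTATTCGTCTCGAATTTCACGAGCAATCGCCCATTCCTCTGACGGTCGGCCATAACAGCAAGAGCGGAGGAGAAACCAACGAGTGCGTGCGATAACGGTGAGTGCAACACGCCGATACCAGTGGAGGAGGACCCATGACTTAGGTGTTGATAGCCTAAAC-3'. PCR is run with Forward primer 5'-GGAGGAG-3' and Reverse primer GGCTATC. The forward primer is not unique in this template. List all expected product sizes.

The forward primer GGAGGAG matches the top strand at positions 96–102, 153–159.
The reverse primer's reverse complement is GATAGCC, matching at positions 179–185.
Each forward site pairs with the reverse site to give a product ending at position 185: sizes 90, 33 bp.

90 bp, 33 bp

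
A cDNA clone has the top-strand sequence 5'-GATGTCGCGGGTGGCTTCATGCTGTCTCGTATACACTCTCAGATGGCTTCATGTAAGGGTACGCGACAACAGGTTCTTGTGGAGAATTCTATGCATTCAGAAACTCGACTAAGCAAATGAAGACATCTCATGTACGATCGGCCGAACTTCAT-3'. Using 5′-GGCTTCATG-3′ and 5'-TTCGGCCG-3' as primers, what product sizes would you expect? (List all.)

134 bp, 102 bp

The forward primer GGCTTCATG matches the top strand at positions 13–21, 45–53.
The reverse primer's reverse complement is CGGCCGAA, matching at positions 139–146.
Each forward site pairs with the reverse site to give a product ending at position 146: sizes 134, 102 bp.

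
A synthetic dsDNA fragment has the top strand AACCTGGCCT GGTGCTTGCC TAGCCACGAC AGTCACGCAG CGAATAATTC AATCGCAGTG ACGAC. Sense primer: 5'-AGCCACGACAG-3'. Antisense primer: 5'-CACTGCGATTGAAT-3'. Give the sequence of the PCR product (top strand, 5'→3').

5'-AGCCACGACAGTCACGCAGCGAATAATTCAATCGCAGTG-3'

Forward primer AGCCACGACAG is found on the top strand at positions 22–32.
The reverse primer's reverse complement is ATTCAATCGCAGTG, which matches the template at positions 47–60.
The product is the template from position 22 through 60 (39 bp).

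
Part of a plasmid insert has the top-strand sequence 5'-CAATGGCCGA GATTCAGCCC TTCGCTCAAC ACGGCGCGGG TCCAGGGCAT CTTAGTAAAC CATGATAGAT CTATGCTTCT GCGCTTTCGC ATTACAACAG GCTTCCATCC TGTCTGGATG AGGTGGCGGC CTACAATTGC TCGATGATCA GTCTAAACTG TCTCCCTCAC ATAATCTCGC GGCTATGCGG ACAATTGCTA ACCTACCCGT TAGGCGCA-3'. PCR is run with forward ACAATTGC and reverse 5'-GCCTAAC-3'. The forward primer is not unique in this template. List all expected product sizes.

83 bp, 25 bp

The forward primer ACAATTGC matches the top strand at positions 133–140, 191–198.
The reverse primer's reverse complement is GTTAGGC, matching at positions 209–215.
Each forward site pairs with the reverse site to give a product ending at position 215: sizes 83, 25 bp.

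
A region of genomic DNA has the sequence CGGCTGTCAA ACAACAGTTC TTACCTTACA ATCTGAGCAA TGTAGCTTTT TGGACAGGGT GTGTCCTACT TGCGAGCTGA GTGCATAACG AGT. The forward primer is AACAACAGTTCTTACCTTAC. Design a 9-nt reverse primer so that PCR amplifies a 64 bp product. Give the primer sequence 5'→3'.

5'-GCAAGTAGG-3'

The forward primer binds at positions 10–29, so a 64 bp product ends at position 10 + 64 − 1 = 73.
The reverse primer anneals to the top strand over positions 65–73, i.e. to CCTACTTGC.
Its sequence written 5'→3' is the reverse complement: GCAAGTAGG.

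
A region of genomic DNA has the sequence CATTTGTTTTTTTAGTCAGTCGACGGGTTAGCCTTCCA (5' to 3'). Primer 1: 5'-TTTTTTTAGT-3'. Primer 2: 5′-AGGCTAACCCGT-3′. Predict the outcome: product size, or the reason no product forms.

Primer 1 (TTTTTTTAGT) matches the top strand at positions 7–16; it acts as a forward primer.
Primer 2's reverse complement is ACGGGTTAGCCT, matching the top strand at positions 23–34; it acts as a reverse primer.
The 3' ends face each other across positions 7–34, giving a 28 bp product.

Yes — a 28 bp product.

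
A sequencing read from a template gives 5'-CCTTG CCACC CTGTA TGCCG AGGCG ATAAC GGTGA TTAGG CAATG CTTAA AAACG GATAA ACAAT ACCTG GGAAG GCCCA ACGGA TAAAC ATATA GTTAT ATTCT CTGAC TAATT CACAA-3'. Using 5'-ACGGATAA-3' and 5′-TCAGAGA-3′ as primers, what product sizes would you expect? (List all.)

The forward primer ACGGATAA matches the top strand at positions 53–60, 81–88.
The reverse primer's reverse complement is TCTCTGA, matching at positions 103–109.
Each forward site pairs with the reverse site to give a product ending at position 109: sizes 57, 29 bp.

57 bp, 29 bp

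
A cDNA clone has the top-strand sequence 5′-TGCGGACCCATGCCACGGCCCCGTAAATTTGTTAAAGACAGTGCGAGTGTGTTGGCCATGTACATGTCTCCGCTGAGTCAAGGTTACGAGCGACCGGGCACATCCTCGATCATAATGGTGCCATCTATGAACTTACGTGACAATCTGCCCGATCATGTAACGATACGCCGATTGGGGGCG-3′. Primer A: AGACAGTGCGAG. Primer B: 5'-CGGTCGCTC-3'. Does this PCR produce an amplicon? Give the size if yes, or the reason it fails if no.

Yes — a 61 bp product.

Primer A (AGACAGTGCGAG) matches the top strand at positions 36–47; it acts as a forward primer.
Primer B's reverse complement is GAGCGACCG, matching the top strand at positions 88–96; it acts as a reverse primer.
The 3' ends face each other across positions 36–96, giving a 61 bp product.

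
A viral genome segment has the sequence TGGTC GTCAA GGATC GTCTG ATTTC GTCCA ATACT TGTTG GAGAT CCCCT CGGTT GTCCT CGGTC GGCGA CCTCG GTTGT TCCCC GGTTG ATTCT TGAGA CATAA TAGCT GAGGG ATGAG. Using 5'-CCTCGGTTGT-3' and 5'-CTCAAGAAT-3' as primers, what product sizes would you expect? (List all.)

52 bp, 29 bp

The forward primer CCTCGGTTGT matches the top strand at positions 48–57, 71–80.
The reverse primer's reverse complement is ATTCTTGAG, matching at positions 91–99.
Each forward site pairs with the reverse site to give a product ending at position 99: sizes 52, 29 bp.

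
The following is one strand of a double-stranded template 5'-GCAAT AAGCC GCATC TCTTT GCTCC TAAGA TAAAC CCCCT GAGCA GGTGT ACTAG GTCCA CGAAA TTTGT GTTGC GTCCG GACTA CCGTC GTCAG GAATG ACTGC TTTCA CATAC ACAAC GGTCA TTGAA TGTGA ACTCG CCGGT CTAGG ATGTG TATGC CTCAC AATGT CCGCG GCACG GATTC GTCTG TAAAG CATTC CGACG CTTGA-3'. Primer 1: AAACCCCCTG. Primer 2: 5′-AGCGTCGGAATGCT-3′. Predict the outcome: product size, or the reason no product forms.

Yes — a 176 bp product.

Primer 1 (AAACCCCCTG) matches the top strand at positions 32–41; it acts as a forward primer.
Primer 2's reverse complement is AGCATTCCGACGCT, matching the top strand at positions 194–207; it acts as a reverse primer.
The 3' ends face each other across positions 32–207, giving a 176 bp product.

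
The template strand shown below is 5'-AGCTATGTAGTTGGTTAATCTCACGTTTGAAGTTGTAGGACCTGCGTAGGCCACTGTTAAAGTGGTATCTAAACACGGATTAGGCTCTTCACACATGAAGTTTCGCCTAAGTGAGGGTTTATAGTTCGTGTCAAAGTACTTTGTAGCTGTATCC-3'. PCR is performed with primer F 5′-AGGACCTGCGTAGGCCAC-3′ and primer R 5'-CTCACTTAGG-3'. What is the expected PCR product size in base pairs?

79 bp

The forward primer matches the template at positions 37–54.
Reverse complement of the reverse primer: CCTAAGTGAG. This occurs on the top strand at positions 106–115.
Amplicon spans positions 37–115: 79 bp.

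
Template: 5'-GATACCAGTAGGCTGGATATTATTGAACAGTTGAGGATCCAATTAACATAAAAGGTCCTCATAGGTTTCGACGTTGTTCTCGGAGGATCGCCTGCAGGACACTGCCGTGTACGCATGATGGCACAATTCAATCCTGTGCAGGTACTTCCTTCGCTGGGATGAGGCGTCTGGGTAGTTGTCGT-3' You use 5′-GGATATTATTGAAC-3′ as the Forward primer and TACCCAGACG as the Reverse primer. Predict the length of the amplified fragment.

160 bp

Forward primer GGATATTATTGAAC is found on the top strand at positions 15–28.
The reverse primer's reverse complement is CGTCTGGGTA, which matches the template at positions 165–174.
Amplicon spans positions 15–174: 160 bp.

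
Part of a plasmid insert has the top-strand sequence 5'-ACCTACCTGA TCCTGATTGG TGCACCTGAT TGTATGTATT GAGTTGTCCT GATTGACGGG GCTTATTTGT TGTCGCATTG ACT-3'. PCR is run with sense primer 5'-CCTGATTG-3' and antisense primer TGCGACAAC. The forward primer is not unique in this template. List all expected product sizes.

66 bp, 53 bp, 30 bp

The forward primer CCTGATTG matches the top strand at positions 12–19, 25–32, 48–55.
The reverse primer's reverse complement is GTTGTCGCA, matching at positions 69–77.
Each forward site pairs with the reverse site to give a product ending at position 77: sizes 66, 53, 30 bp.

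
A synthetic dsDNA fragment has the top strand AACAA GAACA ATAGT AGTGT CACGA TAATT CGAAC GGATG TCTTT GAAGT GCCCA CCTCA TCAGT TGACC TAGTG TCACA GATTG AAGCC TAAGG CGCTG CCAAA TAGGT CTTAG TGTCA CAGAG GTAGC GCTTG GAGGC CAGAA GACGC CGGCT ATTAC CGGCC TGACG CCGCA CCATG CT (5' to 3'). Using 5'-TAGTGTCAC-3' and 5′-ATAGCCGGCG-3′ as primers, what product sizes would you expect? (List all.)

143 bp, 87 bp, 45 bp

The forward primer TAGTGTCAC matches the top strand at positions 15–23, 71–79, 113–121.
The reverse primer's reverse complement is CGCCGGCTAT, matching at positions 148–157.
Each forward site pairs with the reverse site to give a product ending at position 157: sizes 143, 87, 45 bp.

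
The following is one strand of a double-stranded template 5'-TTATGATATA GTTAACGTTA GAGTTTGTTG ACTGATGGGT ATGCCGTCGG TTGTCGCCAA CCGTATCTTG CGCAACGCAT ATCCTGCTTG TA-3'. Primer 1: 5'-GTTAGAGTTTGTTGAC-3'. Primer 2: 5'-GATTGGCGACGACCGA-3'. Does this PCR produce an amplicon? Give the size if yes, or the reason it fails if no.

Primer 2 (GATTGGCGACGACCGA) does not match the top strand, and its reverse complement TCGGTCGTCGCCAATC does not match either.
With no annealing site for primer 2, no amplification occurs.

No product — primer 2 has no binding site in the template.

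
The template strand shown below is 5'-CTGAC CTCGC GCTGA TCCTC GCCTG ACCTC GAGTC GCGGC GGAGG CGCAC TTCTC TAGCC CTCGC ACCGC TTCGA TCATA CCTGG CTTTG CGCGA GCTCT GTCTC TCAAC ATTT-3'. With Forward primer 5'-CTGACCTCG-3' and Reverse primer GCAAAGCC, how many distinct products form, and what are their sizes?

Two products: 91 bp, 69 bp

The forward primer CTGACCTCG matches the top strand at positions 1–9, 23–31.
The reverse primer's reverse complement is GGCTTTGC, matching at positions 84–91.
Each forward site pairs with the reverse site to give a product ending at position 91: sizes 91, 69 bp.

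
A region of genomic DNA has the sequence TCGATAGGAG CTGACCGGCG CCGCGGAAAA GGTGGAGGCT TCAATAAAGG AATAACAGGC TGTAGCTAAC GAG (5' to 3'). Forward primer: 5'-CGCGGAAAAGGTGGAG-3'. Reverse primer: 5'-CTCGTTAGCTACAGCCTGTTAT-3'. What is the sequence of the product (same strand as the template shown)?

5'-CGCGGAAAAGGTGGAGGCTTCAATAAAGGAATAACAGGCTGTAGCTAACGAG-3'

The forward primer matches the template at positions 22–37.
Taking the reverse complement of CTCGTTAGCTACAGCCTGTTAT gives ATAACAGGCTGTAGCTAACGAG, found at positions 52–73 on the template; the primer anneals here to the top strand with its 3' end pointing upstream.
The product is the template from position 22 through 73 (52 bp).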